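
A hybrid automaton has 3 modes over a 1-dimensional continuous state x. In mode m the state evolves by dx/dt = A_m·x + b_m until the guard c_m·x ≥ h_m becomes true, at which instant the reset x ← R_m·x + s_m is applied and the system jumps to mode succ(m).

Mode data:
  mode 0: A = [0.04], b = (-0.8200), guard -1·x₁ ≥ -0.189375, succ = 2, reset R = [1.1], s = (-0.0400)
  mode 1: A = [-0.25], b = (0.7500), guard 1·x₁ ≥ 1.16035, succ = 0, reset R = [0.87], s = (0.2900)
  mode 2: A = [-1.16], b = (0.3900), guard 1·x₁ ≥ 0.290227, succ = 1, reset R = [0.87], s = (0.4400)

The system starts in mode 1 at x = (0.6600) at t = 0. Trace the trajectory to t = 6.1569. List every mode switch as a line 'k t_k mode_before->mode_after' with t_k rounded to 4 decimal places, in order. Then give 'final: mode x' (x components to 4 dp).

1 0.9623 1->0
2 2.3675 0->2
3 3.4840 2->1
4 4.3904 1->0
5 5.7956 0->2
final: 2 0.2258

Mode 1: guard c·x = 1.1603 hit at Δt = 0.9623 (t = 0.9623), x⁻ = (1.1603) → reset → x⁺ = (1.2995), jump to mode 0
Mode 0: guard c·x = -0.1894 hit at Δt = 1.4052 (t = 2.3675), x⁻ = (0.1894) → reset → x⁺ = (0.1683), jump to mode 2
Mode 2: guard c·x = 0.2902 hit at Δt = 1.1165 (t = 3.4840), x⁻ = (0.2902) → reset → x⁺ = (0.6925), jump to mode 1
Mode 1: guard c·x = 1.1603 hit at Δt = 0.9064 (t = 4.3904), x⁻ = (1.1603) → reset → x⁺ = (1.2995), jump to mode 0
Mode 0: guard c·x = -0.1894 hit at Δt = 1.4052 (t = 5.7956), x⁻ = (0.1894) → reset → x⁺ = (0.1683), jump to mode 2
Mode 2: flow for 0.3613 to horizon, guard not reached → x = (0.2258)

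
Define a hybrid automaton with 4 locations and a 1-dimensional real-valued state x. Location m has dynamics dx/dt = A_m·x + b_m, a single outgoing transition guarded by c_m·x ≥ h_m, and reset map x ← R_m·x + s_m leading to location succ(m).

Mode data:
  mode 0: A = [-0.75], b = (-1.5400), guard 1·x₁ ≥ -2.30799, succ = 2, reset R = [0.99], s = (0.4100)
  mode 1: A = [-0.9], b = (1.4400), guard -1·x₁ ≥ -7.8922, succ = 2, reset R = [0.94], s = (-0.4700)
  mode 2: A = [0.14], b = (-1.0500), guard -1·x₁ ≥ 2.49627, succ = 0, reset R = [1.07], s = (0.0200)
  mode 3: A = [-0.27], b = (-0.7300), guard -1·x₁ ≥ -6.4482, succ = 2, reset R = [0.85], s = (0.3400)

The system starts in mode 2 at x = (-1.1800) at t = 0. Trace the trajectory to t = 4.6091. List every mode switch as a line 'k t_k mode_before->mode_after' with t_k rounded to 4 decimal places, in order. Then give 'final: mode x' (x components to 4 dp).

1 1.0085 2->0
2 2.1460 0->2
3 2.6044 2->0
4 3.7419 0->2
5 4.2003 2->0
final: 0 -2.4932

Mode 2: guard c·x = 2.4963 hit at Δt = 1.0085 (t = 1.0085), x⁻ = (-2.4963) → reset → x⁺ = (-2.6510), jump to mode 0
Mode 0: guard c·x = -2.3080 hit at Δt = 1.1375 (t = 2.1460), x⁻ = (-2.3080) → reset → x⁺ = (-1.8749), jump to mode 2
Mode 2: guard c·x = 2.4963 hit at Δt = 0.4584 (t = 2.6044), x⁻ = (-2.4963) → reset → x⁺ = (-2.6510), jump to mode 0
Mode 0: guard c·x = -2.3080 hit at Δt = 1.1375 (t = 3.7419), x⁻ = (-2.3080) → reset → x⁺ = (-1.8749), jump to mode 2
Mode 2: guard c·x = 2.4963 hit at Δt = 0.4584 (t = 4.2003), x⁻ = (-2.4963) → reset → x⁺ = (-2.6510), jump to mode 0
Mode 0: flow for 0.4088 to horizon, guard not reached → x = (-2.4932)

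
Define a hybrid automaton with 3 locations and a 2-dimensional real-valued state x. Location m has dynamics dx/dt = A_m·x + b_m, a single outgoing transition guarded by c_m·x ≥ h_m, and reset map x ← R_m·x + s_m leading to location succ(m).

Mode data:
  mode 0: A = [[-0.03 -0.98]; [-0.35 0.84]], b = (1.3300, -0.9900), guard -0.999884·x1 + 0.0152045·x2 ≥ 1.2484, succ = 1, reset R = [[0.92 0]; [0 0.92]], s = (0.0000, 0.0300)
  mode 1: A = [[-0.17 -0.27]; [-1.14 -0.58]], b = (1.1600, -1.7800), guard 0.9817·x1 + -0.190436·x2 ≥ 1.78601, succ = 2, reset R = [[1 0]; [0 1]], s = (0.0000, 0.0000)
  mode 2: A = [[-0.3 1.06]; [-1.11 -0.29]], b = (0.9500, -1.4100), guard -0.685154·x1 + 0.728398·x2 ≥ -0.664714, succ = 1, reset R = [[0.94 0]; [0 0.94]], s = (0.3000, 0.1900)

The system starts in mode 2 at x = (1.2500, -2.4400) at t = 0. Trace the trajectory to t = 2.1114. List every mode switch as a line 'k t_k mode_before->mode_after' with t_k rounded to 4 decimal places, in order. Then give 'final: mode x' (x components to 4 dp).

Mode 2: guard c·x = -0.6647 hit at Δt = 1.4727 (t = 1.4727), x⁻ = (-1.8135, -2.6184) → reset → x⁺ = (-1.4047, -2.2713), jump to mode 1
Mode 1: flow for 0.6387 to horizon, guard not reached → x = (-0.2177, -2.0552)

1 1.4727 2->1
final: 1 -0.2177 -2.0552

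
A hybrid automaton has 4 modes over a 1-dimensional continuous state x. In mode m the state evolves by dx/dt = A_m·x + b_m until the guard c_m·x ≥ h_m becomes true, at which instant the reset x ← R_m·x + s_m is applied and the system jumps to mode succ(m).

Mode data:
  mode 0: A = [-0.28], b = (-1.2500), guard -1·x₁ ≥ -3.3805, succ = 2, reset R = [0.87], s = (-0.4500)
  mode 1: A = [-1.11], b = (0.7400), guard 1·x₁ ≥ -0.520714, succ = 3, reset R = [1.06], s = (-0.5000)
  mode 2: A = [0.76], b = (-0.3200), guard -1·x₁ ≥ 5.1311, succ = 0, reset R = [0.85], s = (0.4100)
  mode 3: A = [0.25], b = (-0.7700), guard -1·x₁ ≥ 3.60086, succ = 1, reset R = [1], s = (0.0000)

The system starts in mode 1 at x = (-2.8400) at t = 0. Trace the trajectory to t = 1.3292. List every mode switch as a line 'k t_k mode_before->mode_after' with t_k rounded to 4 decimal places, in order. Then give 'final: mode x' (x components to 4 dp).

1 0.9756 1->3
final: 3 -1.4339

Mode 1: guard c·x = -0.5207 hit at Δt = 0.9756 (t = 0.9756), x⁻ = (-0.5207) → reset → x⁺ = (-1.0520), jump to mode 3
Mode 3: flow for 0.3536 to horizon, guard not reached → x = (-1.4339)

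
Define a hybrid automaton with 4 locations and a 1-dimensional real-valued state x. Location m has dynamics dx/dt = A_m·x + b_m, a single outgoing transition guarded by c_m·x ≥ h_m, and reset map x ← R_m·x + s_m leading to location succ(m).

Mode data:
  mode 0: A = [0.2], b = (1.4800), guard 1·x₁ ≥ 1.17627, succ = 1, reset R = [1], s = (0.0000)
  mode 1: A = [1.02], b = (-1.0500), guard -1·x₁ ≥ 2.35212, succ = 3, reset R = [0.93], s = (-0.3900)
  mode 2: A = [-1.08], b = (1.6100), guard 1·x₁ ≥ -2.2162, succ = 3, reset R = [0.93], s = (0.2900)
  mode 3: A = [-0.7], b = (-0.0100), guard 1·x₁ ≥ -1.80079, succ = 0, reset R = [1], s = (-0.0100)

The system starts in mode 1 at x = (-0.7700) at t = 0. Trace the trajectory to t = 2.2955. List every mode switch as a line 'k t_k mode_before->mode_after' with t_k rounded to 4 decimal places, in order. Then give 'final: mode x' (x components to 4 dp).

Mode 1: guard c·x = 2.3521 hit at Δt = 0.6185 (t = 0.6185), x⁻ = (-2.3521) → reset → x⁺ = (-2.5775), jump to mode 3
Mode 3: guard c·x = -1.8008 hit at Δt = 0.5157 (t = 1.1342), x⁻ = (-1.8008) → reset → x⁺ = (-1.8108), jump to mode 0
Mode 0: flow for 1.1613 to horizon, guard not reached → x = (-0.3495)

1 0.6185 1->3
2 1.1342 3->0
final: 0 -0.3495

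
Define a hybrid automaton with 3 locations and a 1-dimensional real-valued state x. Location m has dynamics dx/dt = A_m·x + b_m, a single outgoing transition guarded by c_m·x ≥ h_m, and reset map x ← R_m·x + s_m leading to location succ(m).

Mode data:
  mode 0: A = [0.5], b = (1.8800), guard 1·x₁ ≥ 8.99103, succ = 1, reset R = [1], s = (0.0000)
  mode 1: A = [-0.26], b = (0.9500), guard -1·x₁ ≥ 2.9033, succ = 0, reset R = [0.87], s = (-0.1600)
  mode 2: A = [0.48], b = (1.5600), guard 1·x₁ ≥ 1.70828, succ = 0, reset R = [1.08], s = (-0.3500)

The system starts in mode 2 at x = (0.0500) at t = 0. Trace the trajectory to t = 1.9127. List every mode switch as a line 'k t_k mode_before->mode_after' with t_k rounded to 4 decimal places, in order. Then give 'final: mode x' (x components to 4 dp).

Mode 2: guard c·x = 1.7083 hit at Δt = 0.8482 (t = 0.8482), x⁻ = (1.7083) → reset → x⁺ = (1.4949), jump to mode 0
Mode 0: flow for 1.0645 to horizon, guard not reached → x = (5.1879)

1 0.8482 2->0
final: 0 5.1879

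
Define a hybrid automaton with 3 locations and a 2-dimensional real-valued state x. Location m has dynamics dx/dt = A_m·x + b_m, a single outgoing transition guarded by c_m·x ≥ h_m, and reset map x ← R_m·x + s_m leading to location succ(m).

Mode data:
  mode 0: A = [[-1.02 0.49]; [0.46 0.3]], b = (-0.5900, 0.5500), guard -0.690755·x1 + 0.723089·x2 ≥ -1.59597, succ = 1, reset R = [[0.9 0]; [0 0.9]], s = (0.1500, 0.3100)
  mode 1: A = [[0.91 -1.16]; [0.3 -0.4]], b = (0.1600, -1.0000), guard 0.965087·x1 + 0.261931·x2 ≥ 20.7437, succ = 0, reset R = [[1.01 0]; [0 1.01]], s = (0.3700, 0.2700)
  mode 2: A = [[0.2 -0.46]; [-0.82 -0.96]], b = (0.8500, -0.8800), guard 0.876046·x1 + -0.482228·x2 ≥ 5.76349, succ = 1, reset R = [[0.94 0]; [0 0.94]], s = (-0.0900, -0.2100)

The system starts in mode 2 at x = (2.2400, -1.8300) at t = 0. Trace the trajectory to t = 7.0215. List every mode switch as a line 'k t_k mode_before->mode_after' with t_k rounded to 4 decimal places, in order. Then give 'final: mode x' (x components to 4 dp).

1 0.9764 2->1
2 2.3168 1->0
3 3.0890 0->1
4 5.6939 1->0
5 6.0519 0->1
final: 1 14.0407 10.2510

Mode 2: guard c·x = 5.7635 hit at Δt = 0.9764 (t = 0.9764), x⁻ = (4.8347, -3.1687) → reset → x⁺ = (4.4546, -3.1886), jump to mode 1
Mode 1: guard c·x = 20.7437 hit at Δt = 1.3404 (t = 2.3168), x⁻ = (21.2319, 0.9662) → reset → x⁺ = (21.8142, 1.2459), jump to mode 0
Mode 0: guard c·x = -1.5960 hit at Δt = 0.7722 (t = 3.0890), x⁻ = (11.0276, 8.3274) → reset → x⁺ = (10.0749, 7.8046), jump to mode 1
Mode 1: guard c·x = 20.7437 hit at Δt = 2.6049 (t = 5.6939), x⁻ = (19.3775, 7.7987) → reset → x⁺ = (19.9413, 8.1467), jump to mode 0
Mode 0: guard c·x = -1.5960 hit at Δt = 0.3580 (t = 6.0519), x⁻ = (15.1897, 12.3033) → reset → x⁺ = (13.8207, 11.3830), jump to mode 1
Mode 1: flow for 0.9696 to horizon, guard not reached → x = (14.0407, 10.2510)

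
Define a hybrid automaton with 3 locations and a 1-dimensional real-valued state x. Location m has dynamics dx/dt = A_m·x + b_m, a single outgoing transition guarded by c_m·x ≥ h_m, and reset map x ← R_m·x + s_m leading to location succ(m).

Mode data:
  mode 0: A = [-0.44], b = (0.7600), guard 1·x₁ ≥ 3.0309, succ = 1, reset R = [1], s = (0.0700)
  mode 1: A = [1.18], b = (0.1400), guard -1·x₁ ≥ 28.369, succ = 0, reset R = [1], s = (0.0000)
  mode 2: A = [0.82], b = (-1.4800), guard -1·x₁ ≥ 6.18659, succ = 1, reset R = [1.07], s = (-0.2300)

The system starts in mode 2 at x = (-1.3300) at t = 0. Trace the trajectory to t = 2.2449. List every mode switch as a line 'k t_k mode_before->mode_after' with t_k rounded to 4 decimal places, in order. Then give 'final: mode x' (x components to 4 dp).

Mode 2: guard c·x = 6.1866 hit at Δt = 1.1412 (t = 1.1412), x⁻ = (-6.1866) → reset → x⁺ = (-6.8497), jump to mode 1
Mode 1: flow for 1.1037 to horizon, guard not reached → x = (-24.8752)

1 1.1412 2->1
final: 1 -24.8752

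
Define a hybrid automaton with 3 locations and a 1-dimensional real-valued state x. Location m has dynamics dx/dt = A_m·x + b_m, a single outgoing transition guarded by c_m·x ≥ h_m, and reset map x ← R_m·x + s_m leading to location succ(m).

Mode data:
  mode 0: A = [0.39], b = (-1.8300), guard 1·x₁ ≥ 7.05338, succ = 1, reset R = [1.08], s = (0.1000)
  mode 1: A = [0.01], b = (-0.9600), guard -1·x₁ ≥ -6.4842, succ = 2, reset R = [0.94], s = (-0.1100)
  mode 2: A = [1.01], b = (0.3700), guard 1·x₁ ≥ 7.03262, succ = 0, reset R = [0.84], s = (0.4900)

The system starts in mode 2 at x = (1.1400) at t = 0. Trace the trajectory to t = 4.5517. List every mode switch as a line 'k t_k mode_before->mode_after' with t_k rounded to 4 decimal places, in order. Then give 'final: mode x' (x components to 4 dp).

Mode 2: guard c·x = 7.0326 hit at Δt = 1.5759 (t = 1.5759), x⁻ = (7.0326) → reset → x⁺ = (6.3974), jump to mode 0
Mode 0: guard c·x = 7.0534 hit at Δt = 0.8346 (t = 2.4105), x⁻ = (7.0534) → reset → x⁺ = (7.7177), jump to mode 1
Mode 1: guard c·x = -6.4842 hit at Δt = 1.3875 (t = 3.7980), x⁻ = (6.4842) → reset → x⁺ = (5.9851), jump to mode 2
Mode 2: guard c·x = 7.0326 hit at Δt = 0.1511 (t = 3.9491), x⁻ = (7.0326) → reset → x⁺ = (6.3974), jump to mode 0
Mode 0: flow for 0.6026 to horizon, guard not reached → x = (6.8491)

1 1.5759 2->0
2 2.4105 0->1
3 3.7980 1->2
4 3.9491 2->0
final: 0 6.8491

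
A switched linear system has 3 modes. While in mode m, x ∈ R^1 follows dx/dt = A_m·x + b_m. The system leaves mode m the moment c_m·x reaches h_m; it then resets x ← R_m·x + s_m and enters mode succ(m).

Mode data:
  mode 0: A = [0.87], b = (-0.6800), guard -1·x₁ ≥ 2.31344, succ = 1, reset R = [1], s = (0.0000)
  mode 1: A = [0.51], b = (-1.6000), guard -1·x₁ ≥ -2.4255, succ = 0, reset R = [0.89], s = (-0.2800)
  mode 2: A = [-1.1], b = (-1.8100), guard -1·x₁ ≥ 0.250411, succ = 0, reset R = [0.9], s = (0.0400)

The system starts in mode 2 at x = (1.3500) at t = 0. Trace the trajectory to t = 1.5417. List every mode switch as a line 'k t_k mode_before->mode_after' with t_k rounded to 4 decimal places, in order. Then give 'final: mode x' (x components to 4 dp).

1 0.6947 2->0
final: 0 -1.2388

Mode 2: guard c·x = 0.2504 hit at Δt = 0.6947 (t = 0.6947), x⁻ = (-0.2504) → reset → x⁺ = (-0.1854), jump to mode 0
Mode 0: flow for 0.8470 to horizon, guard not reached → x = (-1.2388)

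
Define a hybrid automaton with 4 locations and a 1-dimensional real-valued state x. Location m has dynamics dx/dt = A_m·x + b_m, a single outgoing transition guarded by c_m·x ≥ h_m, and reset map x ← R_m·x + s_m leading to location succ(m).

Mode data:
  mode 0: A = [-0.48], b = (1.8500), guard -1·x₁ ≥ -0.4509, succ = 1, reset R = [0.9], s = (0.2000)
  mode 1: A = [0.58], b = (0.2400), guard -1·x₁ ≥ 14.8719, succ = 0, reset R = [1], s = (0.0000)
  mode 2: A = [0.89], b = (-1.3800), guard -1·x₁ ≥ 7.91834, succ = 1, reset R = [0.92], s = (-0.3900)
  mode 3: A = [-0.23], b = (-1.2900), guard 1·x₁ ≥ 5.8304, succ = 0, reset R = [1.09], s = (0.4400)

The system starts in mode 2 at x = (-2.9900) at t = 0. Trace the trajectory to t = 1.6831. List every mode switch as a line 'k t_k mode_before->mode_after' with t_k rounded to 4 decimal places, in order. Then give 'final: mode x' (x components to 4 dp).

1 0.8258 2->1
final: 1 -12.3522

Mode 2: guard c·x = 7.9183 hit at Δt = 0.8258 (t = 0.8258), x⁻ = (-7.9183) → reset → x⁺ = (-7.6749), jump to mode 1
Mode 1: flow for 0.8573 to horizon, guard not reached → x = (-12.3522)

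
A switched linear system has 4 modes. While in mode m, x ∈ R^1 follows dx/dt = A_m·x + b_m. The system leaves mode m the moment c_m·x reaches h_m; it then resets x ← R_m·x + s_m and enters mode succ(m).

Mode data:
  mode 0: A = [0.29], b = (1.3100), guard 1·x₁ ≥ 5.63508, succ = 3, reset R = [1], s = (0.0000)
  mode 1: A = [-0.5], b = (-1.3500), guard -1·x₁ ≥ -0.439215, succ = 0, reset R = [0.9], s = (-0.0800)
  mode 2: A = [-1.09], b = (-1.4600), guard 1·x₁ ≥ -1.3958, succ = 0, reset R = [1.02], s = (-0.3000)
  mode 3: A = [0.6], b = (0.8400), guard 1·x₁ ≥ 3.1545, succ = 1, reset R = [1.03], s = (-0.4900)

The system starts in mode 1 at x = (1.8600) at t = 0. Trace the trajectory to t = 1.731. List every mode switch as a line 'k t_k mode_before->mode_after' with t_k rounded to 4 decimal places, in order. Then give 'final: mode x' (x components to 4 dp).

Mode 1: guard c·x = -0.4392 hit at Δt = 0.7467 (t = 0.7467), x⁻ = (0.4392) → reset → x⁺ = (0.3153), jump to mode 0
Mode 0: flow for 0.9843 to horizon, guard not reached → x = (1.9118)

1 0.7467 1->0
final: 0 1.9118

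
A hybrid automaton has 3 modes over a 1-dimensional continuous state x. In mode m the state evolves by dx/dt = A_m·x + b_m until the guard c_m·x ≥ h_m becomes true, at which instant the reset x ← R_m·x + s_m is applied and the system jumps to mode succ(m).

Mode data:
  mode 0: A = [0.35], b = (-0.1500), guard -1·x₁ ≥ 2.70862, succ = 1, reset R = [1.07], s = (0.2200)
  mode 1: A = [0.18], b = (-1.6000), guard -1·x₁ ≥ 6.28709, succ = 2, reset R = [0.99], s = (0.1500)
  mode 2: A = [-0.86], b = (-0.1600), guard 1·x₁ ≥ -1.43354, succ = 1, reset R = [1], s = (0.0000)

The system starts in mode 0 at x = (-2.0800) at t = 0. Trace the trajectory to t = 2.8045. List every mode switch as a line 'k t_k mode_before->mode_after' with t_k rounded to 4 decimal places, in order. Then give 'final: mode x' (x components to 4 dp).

Mode 0: guard c·x = 2.7086 hit at Δt = 0.6389 (t = 0.6389), x⁻ = (-2.7086) → reset → x⁺ = (-2.6782), jump to mode 1
Mode 1: guard c·x = 6.2871 hit at Δt = 1.5086 (t = 2.1475), x⁻ = (-6.2871) → reset → x⁺ = (-6.0742), jump to mode 2
Mode 2: flow for 0.6570 to horizon, guard not reached → x = (-3.5326)

1 0.6389 0->1
2 2.1475 1->2
final: 2 -3.5326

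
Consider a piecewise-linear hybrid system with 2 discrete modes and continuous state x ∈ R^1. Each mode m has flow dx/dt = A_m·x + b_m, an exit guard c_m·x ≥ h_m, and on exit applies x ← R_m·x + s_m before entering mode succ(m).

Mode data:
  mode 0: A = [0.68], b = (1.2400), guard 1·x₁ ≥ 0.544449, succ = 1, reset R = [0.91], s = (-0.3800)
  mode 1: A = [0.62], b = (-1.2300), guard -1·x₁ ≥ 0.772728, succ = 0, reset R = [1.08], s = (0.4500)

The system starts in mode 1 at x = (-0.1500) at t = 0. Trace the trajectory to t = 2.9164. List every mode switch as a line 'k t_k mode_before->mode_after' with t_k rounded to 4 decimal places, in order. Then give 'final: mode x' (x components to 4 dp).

Mode 1: guard c·x = 0.7727 hit at Δt = 0.4130 (t = 0.4130), x⁻ = (-0.7727) → reset → x⁺ = (-0.3845), jump to mode 0
Mode 0: guard c·x = 0.5444 hit at Δt = 0.7325 (t = 1.1455), x⁻ = (0.5444) → reset → x⁺ = (0.1154), jump to mode 1
Mode 1: guard c·x = 0.7727 hit at Δt = 0.6273 (t = 1.7728), x⁻ = (-0.7727) → reset → x⁺ = (-0.3845), jump to mode 0
Mode 0: guard c·x = 0.5444 hit at Δt = 0.7325 (t = 2.5053), x⁻ = (0.5444) → reset → x⁺ = (0.1154), jump to mode 1
Mode 1: flow for 0.4111 to horizon, guard not reached → x = (-0.4270)

1 0.4130 1->0
2 1.1455 0->1
3 1.7728 1->0
4 2.5053 0->1
final: 1 -0.4270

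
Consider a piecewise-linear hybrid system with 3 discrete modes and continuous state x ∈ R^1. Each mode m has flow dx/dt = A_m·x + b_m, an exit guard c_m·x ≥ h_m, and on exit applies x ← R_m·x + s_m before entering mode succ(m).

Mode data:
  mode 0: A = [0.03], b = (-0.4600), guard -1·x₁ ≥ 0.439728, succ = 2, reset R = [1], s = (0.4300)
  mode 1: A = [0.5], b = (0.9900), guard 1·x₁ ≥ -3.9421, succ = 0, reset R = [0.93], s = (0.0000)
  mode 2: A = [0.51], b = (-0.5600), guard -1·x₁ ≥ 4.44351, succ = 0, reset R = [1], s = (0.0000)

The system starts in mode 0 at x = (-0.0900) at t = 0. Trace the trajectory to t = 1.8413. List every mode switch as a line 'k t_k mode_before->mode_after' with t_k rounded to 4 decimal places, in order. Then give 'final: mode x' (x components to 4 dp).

Mode 0: guard c·x = 0.4397 hit at Δt = 0.7474 (t = 0.7474), x⁻ = (-0.4397) → reset → x⁺ = (-0.0097), jump to mode 2
Mode 2: flow for 1.0939 to horizon, guard not reached → x = (-0.8372)

1 0.7474 0->2
final: 2 -0.8372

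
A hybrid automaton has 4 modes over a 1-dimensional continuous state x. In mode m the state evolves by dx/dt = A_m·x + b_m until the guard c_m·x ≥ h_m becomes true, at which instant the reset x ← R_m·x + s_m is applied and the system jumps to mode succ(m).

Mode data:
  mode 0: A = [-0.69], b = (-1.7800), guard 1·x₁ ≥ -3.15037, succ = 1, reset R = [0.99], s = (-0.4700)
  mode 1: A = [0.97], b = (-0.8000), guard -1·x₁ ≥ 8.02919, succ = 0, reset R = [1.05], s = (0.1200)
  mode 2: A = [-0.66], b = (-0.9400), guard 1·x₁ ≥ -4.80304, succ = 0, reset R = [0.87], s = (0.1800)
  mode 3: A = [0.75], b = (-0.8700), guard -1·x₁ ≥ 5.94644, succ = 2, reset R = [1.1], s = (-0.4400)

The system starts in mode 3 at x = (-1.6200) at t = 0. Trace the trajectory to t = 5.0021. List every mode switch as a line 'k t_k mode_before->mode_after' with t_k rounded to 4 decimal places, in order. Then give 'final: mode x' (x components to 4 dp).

1 1.2514 3->2
2 2.0052 2->0
3 3.3253 0->1
4 4.0430 1->0
final: 0 -5.5365

Mode 3: guard c·x = 5.9464 hit at Δt = 1.2514 (t = 1.2514), x⁻ = (-5.9464) → reset → x⁺ = (-6.9811), jump to mode 2
Mode 2: guard c·x = -4.8030 hit at Δt = 0.7538 (t = 2.0052), x⁻ = (-4.8030) → reset → x⁺ = (-3.9986), jump to mode 0
Mode 0: guard c·x = -3.1504 hit at Δt = 1.3201 (t = 3.3253), x⁻ = (-3.1504) → reset → x⁺ = (-3.5889), jump to mode 1
Mode 1: guard c·x = 8.0292 hit at Δt = 0.7177 (t = 4.0430), x⁻ = (-8.0292) → reset → x⁺ = (-8.3106), jump to mode 0
Mode 0: flow for 0.9591 to horizon, guard not reached → x = (-5.5365)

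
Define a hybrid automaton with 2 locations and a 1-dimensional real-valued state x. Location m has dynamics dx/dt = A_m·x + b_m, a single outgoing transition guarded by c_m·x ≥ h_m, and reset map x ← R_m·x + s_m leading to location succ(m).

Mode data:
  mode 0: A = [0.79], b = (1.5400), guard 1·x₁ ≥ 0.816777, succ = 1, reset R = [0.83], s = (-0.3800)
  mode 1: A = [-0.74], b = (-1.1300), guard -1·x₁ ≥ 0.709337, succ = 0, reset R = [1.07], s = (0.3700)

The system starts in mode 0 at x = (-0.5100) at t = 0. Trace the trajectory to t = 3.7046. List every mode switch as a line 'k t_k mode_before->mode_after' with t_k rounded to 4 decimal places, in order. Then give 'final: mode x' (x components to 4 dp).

1 0.8269 0->1
2 1.9118 1->0
3 2.6365 0->1
final: 1 -0.6991

Mode 0: guard c·x = 0.8168 hit at Δt = 0.8269 (t = 0.8269), x⁻ = (0.8168) → reset → x⁺ = (0.2979), jump to mode 1
Mode 1: guard c·x = 0.7093 hit at Δt = 1.0849 (t = 1.9118), x⁻ = (-0.7093) → reset → x⁺ = (-0.3890), jump to mode 0
Mode 0: guard c·x = 0.8168 hit at Δt = 0.7247 (t = 2.6365), x⁻ = (0.8168) → reset → x⁺ = (0.2979), jump to mode 1
Mode 1: flow for 1.0681 to horizon, guard not reached → x = (-0.6991)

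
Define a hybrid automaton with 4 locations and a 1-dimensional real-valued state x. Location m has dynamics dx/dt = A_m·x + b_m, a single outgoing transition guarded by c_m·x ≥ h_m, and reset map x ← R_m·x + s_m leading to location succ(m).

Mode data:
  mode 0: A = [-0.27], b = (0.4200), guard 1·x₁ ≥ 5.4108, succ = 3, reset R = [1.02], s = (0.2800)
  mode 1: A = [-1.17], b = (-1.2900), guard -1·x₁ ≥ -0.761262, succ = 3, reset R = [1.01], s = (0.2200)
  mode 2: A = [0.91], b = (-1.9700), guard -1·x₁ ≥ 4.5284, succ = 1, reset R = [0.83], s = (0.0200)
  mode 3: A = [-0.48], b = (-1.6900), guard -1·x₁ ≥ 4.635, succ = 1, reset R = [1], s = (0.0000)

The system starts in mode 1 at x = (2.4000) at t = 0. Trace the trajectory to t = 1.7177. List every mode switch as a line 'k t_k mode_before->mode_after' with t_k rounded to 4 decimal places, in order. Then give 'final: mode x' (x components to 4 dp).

Mode 1: guard c·x = -0.7613 hit at Δt = 0.5392 (t = 0.5392), x⁻ = (0.7613) → reset → x⁺ = (0.9889), jump to mode 3
Mode 3: flow for 1.1785 to horizon, guard not reached → x = (-0.9594)

1 0.5392 1->3
final: 3 -0.9594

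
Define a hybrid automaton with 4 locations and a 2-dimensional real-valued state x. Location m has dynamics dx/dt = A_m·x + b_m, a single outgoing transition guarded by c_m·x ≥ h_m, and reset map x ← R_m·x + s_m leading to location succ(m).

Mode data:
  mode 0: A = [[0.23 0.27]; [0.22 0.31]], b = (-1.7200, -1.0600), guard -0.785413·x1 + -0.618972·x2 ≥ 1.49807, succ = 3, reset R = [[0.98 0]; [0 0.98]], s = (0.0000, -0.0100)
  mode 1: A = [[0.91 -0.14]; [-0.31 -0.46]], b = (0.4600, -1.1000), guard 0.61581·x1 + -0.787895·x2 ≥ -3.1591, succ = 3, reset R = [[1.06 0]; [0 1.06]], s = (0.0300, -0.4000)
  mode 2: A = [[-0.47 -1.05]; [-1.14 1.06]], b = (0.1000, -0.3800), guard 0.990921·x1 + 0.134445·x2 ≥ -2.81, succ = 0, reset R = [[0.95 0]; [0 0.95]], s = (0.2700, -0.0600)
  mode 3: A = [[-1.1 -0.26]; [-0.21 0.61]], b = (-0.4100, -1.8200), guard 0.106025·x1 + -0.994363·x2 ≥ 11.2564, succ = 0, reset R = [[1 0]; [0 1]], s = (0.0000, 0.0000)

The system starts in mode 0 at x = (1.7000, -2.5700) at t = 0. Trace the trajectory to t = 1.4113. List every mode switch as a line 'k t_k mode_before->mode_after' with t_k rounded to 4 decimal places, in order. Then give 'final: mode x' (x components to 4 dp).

Mode 0: guard c·x = 1.4981 hit at Δt = 0.4432 (t = 0.4432), x⁻ = (0.7116, -3.3232) → reset → x⁺ = (0.6974, -3.2668), jump to mode 3
Mode 3: flow for 0.9681 to horizon, guard not reached → x = (0.9378, -8.4973)

1 0.4432 0->3
final: 3 0.9378 -8.4973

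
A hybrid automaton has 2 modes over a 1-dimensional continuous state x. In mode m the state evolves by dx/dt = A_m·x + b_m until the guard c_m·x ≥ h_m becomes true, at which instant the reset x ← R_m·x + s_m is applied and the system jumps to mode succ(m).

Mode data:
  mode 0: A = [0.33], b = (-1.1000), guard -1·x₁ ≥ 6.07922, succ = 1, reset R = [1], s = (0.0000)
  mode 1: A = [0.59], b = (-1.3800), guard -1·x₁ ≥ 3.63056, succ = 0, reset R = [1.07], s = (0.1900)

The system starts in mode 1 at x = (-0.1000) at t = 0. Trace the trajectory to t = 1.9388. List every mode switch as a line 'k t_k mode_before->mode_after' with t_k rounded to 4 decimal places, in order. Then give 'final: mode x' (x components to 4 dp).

1 1.5171 1->0
final: 0 -4.7440

Mode 1: guard c·x = 3.6306 hit at Δt = 1.5171 (t = 1.5171), x⁻ = (-3.6306) → reset → x⁺ = (-3.6947), jump to mode 0
Mode 0: flow for 0.4217 to horizon, guard not reached → x = (-4.7440)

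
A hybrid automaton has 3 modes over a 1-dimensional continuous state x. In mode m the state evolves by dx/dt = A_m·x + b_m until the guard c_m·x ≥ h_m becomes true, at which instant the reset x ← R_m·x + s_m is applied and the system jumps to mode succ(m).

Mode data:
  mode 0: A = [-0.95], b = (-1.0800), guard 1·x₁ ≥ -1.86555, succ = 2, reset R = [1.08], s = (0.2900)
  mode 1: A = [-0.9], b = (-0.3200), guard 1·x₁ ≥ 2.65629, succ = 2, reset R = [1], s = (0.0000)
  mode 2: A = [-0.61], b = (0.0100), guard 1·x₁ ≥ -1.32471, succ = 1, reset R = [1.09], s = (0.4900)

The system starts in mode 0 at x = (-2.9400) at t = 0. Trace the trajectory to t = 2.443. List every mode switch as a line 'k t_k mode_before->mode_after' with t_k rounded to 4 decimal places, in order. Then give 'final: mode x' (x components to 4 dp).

1 0.9537 0->2
2 1.3817 2->1
final: 1 -0.5858

Mode 0: guard c·x = -1.8656 hit at Δt = 0.9537 (t = 0.9537), x⁻ = (-1.8656) → reset → x⁺ = (-1.7248), jump to mode 2
Mode 2: guard c·x = -1.3247 hit at Δt = 0.4280 (t = 1.3817), x⁻ = (-1.3247) → reset → x⁺ = (-0.9539), jump to mode 1
Mode 1: flow for 1.0613 to horizon, guard not reached → x = (-0.5858)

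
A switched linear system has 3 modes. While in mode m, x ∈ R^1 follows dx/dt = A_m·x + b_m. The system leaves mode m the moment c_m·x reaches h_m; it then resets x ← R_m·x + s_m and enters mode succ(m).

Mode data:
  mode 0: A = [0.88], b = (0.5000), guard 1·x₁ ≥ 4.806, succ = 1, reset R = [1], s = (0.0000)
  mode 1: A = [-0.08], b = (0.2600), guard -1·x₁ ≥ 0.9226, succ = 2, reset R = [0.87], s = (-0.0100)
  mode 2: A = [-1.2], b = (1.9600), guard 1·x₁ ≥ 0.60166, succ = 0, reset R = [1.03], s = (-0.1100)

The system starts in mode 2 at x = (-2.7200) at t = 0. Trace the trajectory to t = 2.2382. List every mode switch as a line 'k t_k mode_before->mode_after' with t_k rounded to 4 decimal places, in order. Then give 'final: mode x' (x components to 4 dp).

Mode 2: guard c·x = 0.6017 hit at Δt = 1.1998 (t = 1.1998), x⁻ = (0.6017) → reset → x⁺ = (0.5097), jump to mode 0
Mode 0: flow for 1.0384 to horizon, guard not reached → x = (2.1198)

1 1.1998 2->0
final: 0 2.1198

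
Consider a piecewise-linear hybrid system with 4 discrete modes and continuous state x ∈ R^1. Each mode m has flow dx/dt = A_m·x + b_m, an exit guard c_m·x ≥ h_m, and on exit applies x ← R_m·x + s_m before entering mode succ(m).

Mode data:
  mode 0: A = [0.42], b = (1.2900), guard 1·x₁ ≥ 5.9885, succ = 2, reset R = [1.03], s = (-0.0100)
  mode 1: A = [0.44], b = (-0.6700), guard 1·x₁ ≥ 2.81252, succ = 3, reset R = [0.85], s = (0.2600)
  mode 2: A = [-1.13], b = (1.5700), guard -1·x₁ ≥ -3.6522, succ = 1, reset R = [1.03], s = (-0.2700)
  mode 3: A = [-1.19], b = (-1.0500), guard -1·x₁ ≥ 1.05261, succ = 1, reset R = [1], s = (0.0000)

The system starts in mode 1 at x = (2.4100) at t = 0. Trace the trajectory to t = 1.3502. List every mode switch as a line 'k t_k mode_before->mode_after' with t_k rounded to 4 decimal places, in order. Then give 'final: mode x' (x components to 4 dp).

1 0.8502 1->3
final: 3 1.0663

Mode 1: guard c·x = 2.8125 hit at Δt = 0.8502 (t = 0.8502), x⁻ = (2.8125) → reset → x⁺ = (2.6506), jump to mode 3
Mode 3: flow for 0.5000 to horizon, guard not reached → x = (1.0663)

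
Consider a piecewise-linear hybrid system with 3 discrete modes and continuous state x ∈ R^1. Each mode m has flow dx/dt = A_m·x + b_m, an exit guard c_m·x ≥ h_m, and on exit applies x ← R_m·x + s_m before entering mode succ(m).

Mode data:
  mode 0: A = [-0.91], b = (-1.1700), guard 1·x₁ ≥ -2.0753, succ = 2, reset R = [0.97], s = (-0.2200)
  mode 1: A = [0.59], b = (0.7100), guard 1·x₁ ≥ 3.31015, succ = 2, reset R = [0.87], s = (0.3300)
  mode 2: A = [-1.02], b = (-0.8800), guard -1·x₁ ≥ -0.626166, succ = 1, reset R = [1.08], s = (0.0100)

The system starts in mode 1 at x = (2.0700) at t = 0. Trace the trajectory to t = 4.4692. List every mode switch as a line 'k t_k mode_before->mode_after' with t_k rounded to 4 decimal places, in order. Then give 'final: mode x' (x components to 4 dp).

Mode 1: guard c·x = 3.3102 hit at Δt = 0.5445 (t = 0.5445), x⁻ = (3.3102) → reset → x⁺ = (3.2098), jump to mode 2
Mode 2: guard c·x = -0.6262 hit at Δt = 0.9865 (t = 1.5310), x⁻ = (0.6262) → reset → x⁺ = (0.6863), jump to mode 1
Mode 1: guard c·x = 3.3102 hit at Δt = 1.4757 (t = 3.0067), x⁻ = (3.3101) → reset → x⁺ = (3.2098), jump to mode 2
Mode 2: guard c·x = -0.6262 hit at Δt = 0.9865 (t = 3.9932), x⁻ = (0.6262) → reset → x⁺ = (0.6863), jump to mode 1
Mode 1: flow for 0.4760 to horizon, guard not reached → x = (1.2989)

1 0.5445 1->2
2 1.5310 2->1
3 3.0067 1->2
4 3.9932 2->1
final: 1 1.2989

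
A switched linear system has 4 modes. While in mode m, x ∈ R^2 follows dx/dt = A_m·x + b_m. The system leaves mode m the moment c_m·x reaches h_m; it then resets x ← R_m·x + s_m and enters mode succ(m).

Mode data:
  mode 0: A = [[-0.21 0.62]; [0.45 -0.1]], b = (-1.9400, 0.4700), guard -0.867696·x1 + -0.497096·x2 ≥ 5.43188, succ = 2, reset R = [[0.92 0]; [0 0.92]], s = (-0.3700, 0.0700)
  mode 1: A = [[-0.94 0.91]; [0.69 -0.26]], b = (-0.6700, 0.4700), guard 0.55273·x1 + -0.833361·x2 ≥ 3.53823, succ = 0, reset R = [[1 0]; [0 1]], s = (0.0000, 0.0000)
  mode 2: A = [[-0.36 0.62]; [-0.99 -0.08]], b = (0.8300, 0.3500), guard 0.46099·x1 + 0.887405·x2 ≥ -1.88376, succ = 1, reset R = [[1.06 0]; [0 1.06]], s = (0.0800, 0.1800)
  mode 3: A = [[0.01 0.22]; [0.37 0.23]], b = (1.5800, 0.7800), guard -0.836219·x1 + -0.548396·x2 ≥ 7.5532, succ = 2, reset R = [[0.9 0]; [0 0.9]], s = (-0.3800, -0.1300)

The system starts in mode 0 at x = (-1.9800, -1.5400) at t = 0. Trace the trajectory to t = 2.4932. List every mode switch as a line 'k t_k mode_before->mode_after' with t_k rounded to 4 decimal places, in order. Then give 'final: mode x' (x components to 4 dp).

1 1.1644 0->2
2 1.6245 2->1
final: 1 -2.6336 -1.2366

Mode 0: guard c·x = 5.4319 hit at Δt = 1.1644 (t = 1.1644), x⁻ = (-4.8030, -2.5435) → reset → x⁺ = (-4.7887, -2.2700), jump to mode 2
Mode 2: guard c·x = -1.8838 hit at Δt = 0.4601 (t = 1.6245), x⁻ = (-3.9928, -0.0486) → reset → x⁺ = (-4.1523, 0.1285), jump to mode 1
Mode 1: flow for 0.8687 to horizon, guard not reached → x = (-2.6336, -1.2366)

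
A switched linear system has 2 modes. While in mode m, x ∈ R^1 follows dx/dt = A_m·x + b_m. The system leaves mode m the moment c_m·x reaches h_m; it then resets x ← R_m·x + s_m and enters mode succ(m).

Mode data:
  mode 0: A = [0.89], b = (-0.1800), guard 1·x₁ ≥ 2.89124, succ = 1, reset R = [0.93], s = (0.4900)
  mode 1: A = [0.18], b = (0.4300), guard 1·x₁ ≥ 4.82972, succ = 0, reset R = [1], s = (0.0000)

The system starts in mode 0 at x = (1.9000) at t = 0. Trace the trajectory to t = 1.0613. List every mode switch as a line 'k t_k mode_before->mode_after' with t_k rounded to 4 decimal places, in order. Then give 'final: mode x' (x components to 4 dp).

Mode 0: guard c·x = 2.8912 hit at Δt = 0.5167 (t = 0.5167), x⁻ = (2.8912) → reset → x⁺ = (3.1789), jump to mode 1
Mode 1: flow for 0.5446 to horizon, guard not reached → x = (3.7523)

1 0.5167 0->1
final: 1 3.7523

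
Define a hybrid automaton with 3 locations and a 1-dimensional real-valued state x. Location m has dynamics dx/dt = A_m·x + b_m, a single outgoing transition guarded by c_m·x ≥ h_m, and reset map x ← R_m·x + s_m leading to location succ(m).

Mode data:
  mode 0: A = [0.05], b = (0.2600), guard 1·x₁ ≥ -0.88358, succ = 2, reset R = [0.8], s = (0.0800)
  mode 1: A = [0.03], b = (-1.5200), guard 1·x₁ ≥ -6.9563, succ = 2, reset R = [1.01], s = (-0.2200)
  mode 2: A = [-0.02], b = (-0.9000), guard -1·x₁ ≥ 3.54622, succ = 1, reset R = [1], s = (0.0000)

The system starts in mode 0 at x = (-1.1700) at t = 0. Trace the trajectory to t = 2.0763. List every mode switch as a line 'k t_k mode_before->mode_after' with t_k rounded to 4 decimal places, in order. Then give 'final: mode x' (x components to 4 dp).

1 1.3732 0->2
final: 2 -1.2465

Mode 0: guard c·x = -0.8836 hit at Δt = 1.3732 (t = 1.3732), x⁻ = (-0.8836) → reset → x⁺ = (-0.6269), jump to mode 2
Mode 2: flow for 0.7031 to horizon, guard not reached → x = (-1.2465)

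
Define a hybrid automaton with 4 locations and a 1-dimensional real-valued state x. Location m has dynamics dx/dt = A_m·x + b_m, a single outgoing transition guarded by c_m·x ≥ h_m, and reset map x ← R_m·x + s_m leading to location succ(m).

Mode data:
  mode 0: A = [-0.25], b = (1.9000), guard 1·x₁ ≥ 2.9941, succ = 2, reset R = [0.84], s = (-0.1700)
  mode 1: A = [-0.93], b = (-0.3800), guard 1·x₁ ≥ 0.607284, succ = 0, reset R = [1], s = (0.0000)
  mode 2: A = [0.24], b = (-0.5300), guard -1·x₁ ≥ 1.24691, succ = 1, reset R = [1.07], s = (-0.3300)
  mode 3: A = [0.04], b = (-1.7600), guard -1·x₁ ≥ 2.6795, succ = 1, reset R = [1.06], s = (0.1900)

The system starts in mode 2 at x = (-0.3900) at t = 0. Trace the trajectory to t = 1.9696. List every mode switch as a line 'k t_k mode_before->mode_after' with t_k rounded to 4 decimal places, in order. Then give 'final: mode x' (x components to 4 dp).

Mode 2: guard c·x = 1.2469 hit at Δt = 1.1876 (t = 1.1876), x⁻ = (-1.2469) → reset → x⁺ = (-1.6642), jump to mode 1
Mode 1: flow for 0.7820 to horizon, guard not reached → x = (-1.0153)

1 1.1876 2->1
final: 1 -1.0153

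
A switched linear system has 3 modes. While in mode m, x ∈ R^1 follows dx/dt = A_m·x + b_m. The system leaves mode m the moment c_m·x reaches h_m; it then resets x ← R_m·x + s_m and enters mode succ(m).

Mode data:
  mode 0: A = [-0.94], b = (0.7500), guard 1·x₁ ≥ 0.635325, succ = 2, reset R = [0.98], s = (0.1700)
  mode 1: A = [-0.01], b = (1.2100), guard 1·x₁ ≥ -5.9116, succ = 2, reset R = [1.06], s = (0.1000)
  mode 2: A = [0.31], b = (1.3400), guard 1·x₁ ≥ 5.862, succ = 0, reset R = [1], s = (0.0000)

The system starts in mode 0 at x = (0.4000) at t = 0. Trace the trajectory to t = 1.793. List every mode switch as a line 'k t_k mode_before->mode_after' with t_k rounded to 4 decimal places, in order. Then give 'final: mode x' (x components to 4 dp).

1 0.9523 0->2
final: 2 2.3156

Mode 0: guard c·x = 0.6353 hit at Δt = 0.9523 (t = 0.9523), x⁻ = (0.6353) → reset → x⁺ = (0.7926), jump to mode 2
Mode 2: flow for 0.8407 to horizon, guard not reached → x = (2.3156)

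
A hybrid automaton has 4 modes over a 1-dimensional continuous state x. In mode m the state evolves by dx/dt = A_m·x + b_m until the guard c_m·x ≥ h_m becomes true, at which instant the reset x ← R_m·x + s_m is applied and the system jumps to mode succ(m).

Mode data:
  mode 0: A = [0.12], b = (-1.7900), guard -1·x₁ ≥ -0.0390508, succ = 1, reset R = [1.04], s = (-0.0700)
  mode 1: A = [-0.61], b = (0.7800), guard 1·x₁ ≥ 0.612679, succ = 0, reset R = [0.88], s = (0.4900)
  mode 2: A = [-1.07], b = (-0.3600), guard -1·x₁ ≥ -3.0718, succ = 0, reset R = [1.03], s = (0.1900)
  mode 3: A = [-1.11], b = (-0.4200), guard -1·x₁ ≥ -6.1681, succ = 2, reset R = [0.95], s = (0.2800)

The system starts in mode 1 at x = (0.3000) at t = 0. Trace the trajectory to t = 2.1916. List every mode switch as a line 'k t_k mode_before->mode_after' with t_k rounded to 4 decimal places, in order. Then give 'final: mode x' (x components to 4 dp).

Mode 1: guard c·x = 0.6127 hit at Δt = 0.6310 (t = 0.6310), x⁻ = (0.6127) → reset → x⁺ = (1.0292), jump to mode 0
Mode 0: guard c·x = -0.0391 hit at Δt = 0.5739 (t = 1.2049), x⁻ = (0.0391) → reset → x⁺ = (-0.0294), jump to mode 1
Mode 1: flow for 0.9867 to horizon, guard not reached → x = (0.5622)

1 0.6310 1->0
2 1.2049 0->1
final: 1 0.5622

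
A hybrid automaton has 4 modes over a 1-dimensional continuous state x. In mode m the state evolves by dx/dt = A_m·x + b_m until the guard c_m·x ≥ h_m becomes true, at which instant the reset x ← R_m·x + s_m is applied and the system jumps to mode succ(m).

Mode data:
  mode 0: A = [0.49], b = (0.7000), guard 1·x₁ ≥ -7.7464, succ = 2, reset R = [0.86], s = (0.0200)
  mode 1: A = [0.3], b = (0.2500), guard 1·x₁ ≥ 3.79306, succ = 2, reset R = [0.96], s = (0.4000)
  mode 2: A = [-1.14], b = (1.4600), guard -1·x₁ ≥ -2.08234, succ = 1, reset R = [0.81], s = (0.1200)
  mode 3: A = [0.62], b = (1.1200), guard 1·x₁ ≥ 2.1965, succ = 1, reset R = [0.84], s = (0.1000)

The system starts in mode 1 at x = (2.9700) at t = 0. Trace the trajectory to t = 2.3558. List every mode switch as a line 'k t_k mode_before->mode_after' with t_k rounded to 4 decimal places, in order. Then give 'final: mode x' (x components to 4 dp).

1 0.6530 1->2
2 1.7377 2->1
final: 1 2.3446

Mode 1: guard c·x = 3.7931 hit at Δt = 0.6530 (t = 0.6530), x⁻ = (3.7931) → reset → x⁺ = (4.0413), jump to mode 2
Mode 2: guard c·x = -2.0823 hit at Δt = 1.0847 (t = 1.7377), x⁻ = (2.0823) → reset → x⁺ = (1.8067), jump to mode 1
Mode 1: flow for 0.6181 to horizon, guard not reached → x = (2.3446)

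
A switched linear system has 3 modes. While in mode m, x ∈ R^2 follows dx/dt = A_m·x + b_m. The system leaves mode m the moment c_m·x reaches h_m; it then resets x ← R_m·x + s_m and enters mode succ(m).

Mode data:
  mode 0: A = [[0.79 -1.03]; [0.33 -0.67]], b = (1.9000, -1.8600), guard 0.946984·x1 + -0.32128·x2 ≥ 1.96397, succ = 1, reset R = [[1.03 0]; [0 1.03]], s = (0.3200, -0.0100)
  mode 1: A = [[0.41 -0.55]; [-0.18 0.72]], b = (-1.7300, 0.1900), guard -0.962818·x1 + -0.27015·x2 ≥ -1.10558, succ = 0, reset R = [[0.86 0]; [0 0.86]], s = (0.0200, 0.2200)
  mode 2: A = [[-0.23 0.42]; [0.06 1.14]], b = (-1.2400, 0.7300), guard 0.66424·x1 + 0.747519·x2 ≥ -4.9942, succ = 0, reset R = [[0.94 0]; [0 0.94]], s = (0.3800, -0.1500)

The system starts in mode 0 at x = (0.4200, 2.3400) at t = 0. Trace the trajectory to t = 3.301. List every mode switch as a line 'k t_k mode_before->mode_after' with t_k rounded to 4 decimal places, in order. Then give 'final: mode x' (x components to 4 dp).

Mode 0: guard c·x = 1.9640 hit at Δt = 1.0381 (t = 1.0381), x⁻ = (2.0842, 0.0304) → reset → x⁺ = (2.4668, 0.0213), jump to mode 1
Mode 1: guard c·x = -1.1056 hit at Δt = 1.4070 (t = 2.4451), x⁻ = (1.2470, -0.3517) → reset → x⁺ = (1.0924, -0.0825), jump to mode 0
Mode 0: guard c·x = 1.9640 hit at Δt = 0.2548 (t = 2.6999), x⁻ = (1.9421, -0.3886) → reset → x⁺ = (2.3204, -0.4102), jump to mode 1
Mode 1: flow for 0.6011 to horizon, guard not reached → x = (2.0065, -0.7834)

1 1.0381 0->1
2 2.4451 1->0
3 2.6999 0->1
final: 1 2.0065 -0.7834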